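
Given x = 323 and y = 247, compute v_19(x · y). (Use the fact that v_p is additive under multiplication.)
v_19(79781) = 2

v_p(x) = 1 (factor: 323 = 19^1 · 17); v_p(y) = 1 (factor: 247 = 19^1 · 13). Additivity: v_p(xy) = v_p(x) + v_p(y) = 1 + 1 = 2. (Direct check: xy = 79781 = 19^2 · (221).)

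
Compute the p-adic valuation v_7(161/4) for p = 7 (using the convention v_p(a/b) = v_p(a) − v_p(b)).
v_7(161/4) = 1

Factor powers of 7 from the numerator and denominator of the reduced fraction: 161 = 7^1 · 23 and 4 = 7^0 · 4. Apply v_p(a/b) = v_p(a) − v_p(b): v_7(161/4) = 1 − 0 = 1.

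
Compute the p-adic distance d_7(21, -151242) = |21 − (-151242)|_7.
d_7(21, -151242) = 1/16807

Step 1 — x − y = 21 − (-151242) = 151263. Step 2 — v_7(151263) = 5 (factor: 151263 = (7^5 · 9); the sign does not affect v_p). Step 3 — |x − y|_7 = 7^{-5} = 1/16807.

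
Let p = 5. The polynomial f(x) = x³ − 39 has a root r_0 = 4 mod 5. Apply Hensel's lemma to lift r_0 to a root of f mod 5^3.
r_2 = 79 (mod 125)

Hensel: r_{i+1} = r_i − f(r_i)/f′(r_i) mod 5^{i+2}, where f′(x) = 3x². Iterate:
  r_0 = 4 (mod 5)
  r_1 = 4 (mod 25)
  r_2 = 79 (mod 125)
Final: r = 79 with f(r) ≡ 0 mod 5^3.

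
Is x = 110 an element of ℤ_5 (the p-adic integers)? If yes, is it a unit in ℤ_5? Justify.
x ∈ ℤ_5 but not a unit; v_5(x) = 1 > 0

ℤ_5 = {x ∈ ℚ_5 : v_5(x) ≥ 0} and ℤ_5^× = {x ∈ ℤ_5 : v_5(x) = 0}. Here v_5(110) = v_5(num) − v_5(den) = 1; compare against these criteria.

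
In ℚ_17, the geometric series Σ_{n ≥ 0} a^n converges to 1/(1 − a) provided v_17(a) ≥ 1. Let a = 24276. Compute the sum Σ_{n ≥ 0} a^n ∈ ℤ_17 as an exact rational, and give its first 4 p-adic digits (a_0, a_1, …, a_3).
Σ a^n = 1/(1 − a) = -1/24275;  first 4 digits = (1, 0, 16, 4)

v_17(a) = 2 ≥ 1, so the series converges in ℤ_17 to 1/(1 − a) = 1/(1 − 24276) = -1/24275. Expand this rational in ℤ_17: compute digits iteratively via d_i = x_i mod 17, x_{i+1} = (x_i − d_i)/17. The first 4 digits are (1, 0, 16, 4).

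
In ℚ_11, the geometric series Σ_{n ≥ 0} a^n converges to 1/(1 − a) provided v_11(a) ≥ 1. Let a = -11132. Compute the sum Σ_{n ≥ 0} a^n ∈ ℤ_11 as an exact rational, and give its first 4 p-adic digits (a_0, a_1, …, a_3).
Σ a^n = 1/(1 − a) = 1/11133;  first 4 digits = (1, 0, 7, 2)

v_11(a) = 2 ≥ 1, so the series converges in ℤ_11 to 1/(1 − a) = 1/(1 − (-11132)) = 1/11133. Expand this rational in ℤ_11: compute digits iteratively via d_i = x_i mod 11, x_{i+1} = (x_i − d_i)/11. The first 4 digits are (1, 0, 7, 2).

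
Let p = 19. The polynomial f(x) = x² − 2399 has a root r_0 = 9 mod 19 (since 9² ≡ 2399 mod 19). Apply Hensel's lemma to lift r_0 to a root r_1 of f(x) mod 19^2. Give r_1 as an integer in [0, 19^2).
r_1 = 218 (mod 361)

Hensel's recurrence: r_{i+1} = r_i − f(r_i)·(f′(r_i))^{-1} mod 19^{i+2}, with f′(x) = 2x. Iterate:
  r_0 = 9 (mod 19)
  r_1 = 218 (mod 361)
Final: r_1 = 218, and one checks f(r_1) ≡ 0 mod 19^2.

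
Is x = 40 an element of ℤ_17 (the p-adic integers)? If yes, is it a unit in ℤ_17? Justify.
x ∈ ℤ_17^× (unit); v_17(x) = 0

ℤ_17 = {x ∈ ℚ_17 : v_17(x) ≥ 0} and ℤ_17^× = {x ∈ ℤ_17 : v_17(x) = 0}. Here v_17(40) = v_17(num) − v_17(den) = 0; compare against these criteria.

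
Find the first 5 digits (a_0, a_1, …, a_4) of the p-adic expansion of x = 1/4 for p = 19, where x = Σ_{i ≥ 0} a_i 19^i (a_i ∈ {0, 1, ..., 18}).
(a_0, …, a_4) = (5, 14, 4, 14, 4)

v_19(1/4) = 0 (numerator and denominator both coprime to 19), so x ∈ ℤ_19^×. Compute digits iteratively via a_i = x_i mod 19, x_{i+1} = (x_i − a_i)/19, with x_0 = x:
  x_0 = 1/4;  a_0 = 5;  x_1 = (x_0 − 5)/19 = -1/4
  x_1 = -1/4;  a_1 = 14;  x_2 = (x_1 − 14)/19 = -3/4
  x_2 = -3/4;  a_2 = 4;  x_3 = (x_2 − 4)/19 = -1/4
  x_3 = -1/4;  a_3 = 14;  x_4 = (x_3 − 14)/19 = -3/4
  x_4 = -3/4;  a_4 = 4;  x_5 = (x_4 − 4)/19 = -1/4
Digits: (5, 14, 4, 14, 4).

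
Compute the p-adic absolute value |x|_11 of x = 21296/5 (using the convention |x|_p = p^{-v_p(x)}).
|21296/5|_11 = 1/1331

Step 1 — compute v_11(x) by factoring powers of 11 out of the numerator and denominator: v_11(21296/5) = 3. Step 2 — apply |x|_p = p^{-v_p(x)} = 11^{-3} = 1/1331.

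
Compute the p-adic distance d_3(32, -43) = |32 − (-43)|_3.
d_3(32, -43) = 1/3

Step 1 — x − y = 32 − (-43) = 75. Step 2 — v_3(75) = 1 (factor: 75 = (3^1 · 25); the sign does not affect v_p). Step 3 — |x − y|_3 = 3^{-1} = 1/3.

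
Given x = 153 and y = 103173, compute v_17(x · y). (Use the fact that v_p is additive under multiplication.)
v_17(15785469) = 4

v_p(x) = 1 (factor: 153 = 17^1 · 9); v_p(y) = 3 (factor: 103173 = 17^3 · 21). Additivity: v_p(xy) = v_p(x) + v_p(y) = 1 + 3 = 4. (Direct check: xy = 15785469 = 17^4 · (189).)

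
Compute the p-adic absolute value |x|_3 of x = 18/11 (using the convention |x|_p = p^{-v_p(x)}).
|18/11|_3 = 1/9

Step 1 — compute v_3(x) by factoring powers of 3 out of the numerator and denominator: v_3(18/11) = 2. Step 2 — apply |x|_p = p^{-v_p(x)} = 3^{-2} = 1/9.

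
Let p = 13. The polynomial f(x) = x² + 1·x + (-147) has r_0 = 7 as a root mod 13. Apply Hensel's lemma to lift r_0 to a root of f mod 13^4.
r_3 = 7235 (mod 28561)

Hensel: r_{i+1} = r_i − f(r_i)·(f′(r_i))^{-1} mod 13^{i+2}, f′(x) = 2x + 1. Iterate:
  r_0 = 7 (mod 13)
  r_1 = 137 (mod 169)
  r_2 = 644 (mod 2197)
  r_3 = 7235 (mod 28561)
Final: r = 7235 satisfies f(r) ≡ 0 mod 13^4.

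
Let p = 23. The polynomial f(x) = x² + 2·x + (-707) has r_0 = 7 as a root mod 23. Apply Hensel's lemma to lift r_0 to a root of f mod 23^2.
r_1 = 444 (mod 529)

Hensel: r_{i+1} = r_i − f(r_i)·(f′(r_i))^{-1} mod 23^{i+2}, f′(x) = 2x + 2. Iterate:
  r_0 = 7 (mod 23)
  r_1 = 444 (mod 529)
Final: r = 444 satisfies f(r) ≡ 0 mod 23^2.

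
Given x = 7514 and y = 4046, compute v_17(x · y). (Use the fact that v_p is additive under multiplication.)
v_17(30401644) = 4

v_p(x) = 2 (factor: 7514 = 17^2 · 26); v_p(y) = 2 (factor: 4046 = 17^2 · 14). Additivity: v_p(xy) = v_p(x) + v_p(y) = 2 + 2 = 4. (Direct check: xy = 30401644 = 17^4 · (364).)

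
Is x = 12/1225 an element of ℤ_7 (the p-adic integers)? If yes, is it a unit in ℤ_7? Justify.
x ∉ ℤ_7 (v_7(x) = -2 < 0)

ℤ_7 = {x ∈ ℚ_7 : v_7(x) ≥ 0} and ℤ_7^× = {x ∈ ℤ_7 : v_7(x) = 0}. Here v_7(12/1225) = v_7(num) − v_7(den) = -2; compare against these criteria.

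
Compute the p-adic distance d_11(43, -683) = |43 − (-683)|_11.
d_11(43, -683) = 1/121

Step 1 — x − y = 43 − (-683) = 726. Step 2 — v_11(726) = 2 (factor: 726 = (11^2 · 6); the sign does not affect v_p). Step 3 — |x − y|_11 = 11^{-2} = 1/121.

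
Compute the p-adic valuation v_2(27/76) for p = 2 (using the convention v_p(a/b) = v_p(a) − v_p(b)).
v_2(27/76) = -2

Factor powers of 2 from the numerator and denominator of the reduced fraction: 27 = 2^0 · 27 and 76 = 2^2 · 19. Apply v_p(a/b) = v_p(a) − v_p(b): v_2(27/76) = 0 − 2 = -2.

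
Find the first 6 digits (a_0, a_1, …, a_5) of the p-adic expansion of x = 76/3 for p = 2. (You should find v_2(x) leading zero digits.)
(a_0, …, a_5) = (0, 0, 1, 0, 0, 0)

v_2(76/3) = 2, so a_0 = ... = a_1 = 0. Factor out: x = 2^2 · u with u = 19/3 a unit in ℤ_2. Expand u iteratively via a_{v+i} = u_i mod 2, u_{i+1} = (u_i − a_{v+i})/2:
  u_0 = 19/3;  a_2 = 1;  u_1 = (u_0 − 1)/2 = 8/3
  u_1 = 8/3;  a_3 = 0;  u_2 = (u_1 − 0)/2 = 4/3
  u_2 = 4/3;  a_4 = 0;  u_3 = (u_2 − 0)/2 = 2/3
  u_3 = 2/3;  a_5 = 0;  u_4 = (u_3 − 0)/2 = 1/3
Digits: (0, 0, 1, 0, 0, 0).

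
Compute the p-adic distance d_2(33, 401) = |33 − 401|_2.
d_2(33, 401) = 1/16

Step 1 — x − y = 33 − 401 = -368. Step 2 — v_2(-368) = 4 (factor: -368 = −(2^4 · 23); the sign does not affect v_p). Step 3 — |x − y|_2 = 2^{-4} = 1/16.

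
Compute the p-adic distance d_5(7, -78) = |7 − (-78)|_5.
d_5(7, -78) = 1/5

Step 1 — x − y = 7 − (-78) = 85. Step 2 — v_5(85) = 1 (factor: 85 = (5^1 · 17); the sign does not affect v_p). Step 3 — |x − y|_5 = 5^{-1} = 1/5.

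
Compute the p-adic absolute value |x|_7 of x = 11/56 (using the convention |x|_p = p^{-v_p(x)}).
|11/56|_7 = 7

Step 1 — compute v_7(x) by factoring powers of 7 out of the numerator and denominator: v_7(11/56) = -1. Step 2 — apply |x|_p = p^{-v_p(x)} = 7^{1} = 7.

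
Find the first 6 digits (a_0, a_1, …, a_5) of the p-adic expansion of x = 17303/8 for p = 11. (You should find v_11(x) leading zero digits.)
(a_0, …, a_5) = (0, 0, 0, 3, 4, 1)

v_11(17303/8) = 3, so a_0 = ... = a_2 = 0. Factor out: x = 11^3 · u with u = 13/8 a unit in ℤ_11. Expand u iteratively via a_{v+i} = u_i mod 11, u_{i+1} = (u_i − a_{v+i})/11:
  u_0 = 13/8;  a_3 = 3;  u_1 = (u_0 − 3)/11 = -1/8
  u_1 = -1/8;  a_4 = 4;  u_2 = (u_1 − 4)/11 = -3/8
  u_2 = -3/8;  a_5 = 1;  u_3 = (u_2 − 1)/11 = -1/8
Digits: (0, 0, 0, 3, 4, 1).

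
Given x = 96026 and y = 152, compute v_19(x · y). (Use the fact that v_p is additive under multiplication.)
v_19(14595952) = 4

v_p(x) = 3 (factor: 96026 = 19^3 · 14); v_p(y) = 1 (factor: 152 = 19^1 · 8). Additivity: v_p(xy) = v_p(x) + v_p(y) = 3 + 1 = 4. (Direct check: xy = 14595952 = 19^4 · (112).)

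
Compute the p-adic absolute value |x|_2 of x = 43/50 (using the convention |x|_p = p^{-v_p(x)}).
|43/50|_2 = 2

Step 1 — compute v_2(x) by factoring powers of 2 out of the numerator and denominator: v_2(43/50) = -1. Step 2 — apply |x|_p = p^{-v_p(x)} = 2^{1} = 2.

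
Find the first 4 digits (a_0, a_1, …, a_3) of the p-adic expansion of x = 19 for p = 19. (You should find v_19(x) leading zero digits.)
(a_0, …, a_3) = (0, 1, 0, 0)

v_19(19) = 1, so a_0 = ... = a_0 = 0. Factor out: x = 19^1 · u with u = 1 a unit in ℤ_19. Expand u iteratively via a_{v+i} = u_i mod 19, u_{i+1} = (u_i − a_{v+i})/19:
  u_0 = 1;  a_1 = 1;  u_1 = (u_0 − 1)/19 = 0
  u_1 = 0;  a_2 = 0;  u_2 = (u_1 − 0)/19 = 0
  u_2 = 0;  a_3 = 0;  u_3 = (u_2 − 0)/19 = 0
Digits: (0, 1, 0, 0).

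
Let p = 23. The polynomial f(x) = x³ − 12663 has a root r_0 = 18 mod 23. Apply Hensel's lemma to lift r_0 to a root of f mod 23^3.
r_2 = 12001 (mod 12167)

Hensel: r_{i+1} = r_i − f(r_i)/f′(r_i) mod 23^{i+2}, where f′(x) = 3x². Iterate:
  r_0 = 18 (mod 23)
  r_1 = 363 (mod 529)
  r_2 = 12001 (mod 12167)
Final: r = 12001 with f(r) ≡ 0 mod 23^3.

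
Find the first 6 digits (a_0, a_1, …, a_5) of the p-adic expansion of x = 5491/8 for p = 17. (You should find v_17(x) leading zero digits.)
(a_0, …, a_5) = (0, 0, 13, 10, 10, 10)

v_17(5491/8) = 2, so a_0 = ... = a_1 = 0. Factor out: x = 17^2 · u with u = 19/8 a unit in ℤ_17. Expand u iteratively via a_{v+i} = u_i mod 17, u_{i+1} = (u_i − a_{v+i})/17:
  u_0 = 19/8;  a_2 = 13;  u_1 = (u_0 − 13)/17 = -5/8
  u_1 = -5/8;  a_3 = 10;  u_2 = (u_1 − 10)/17 = -5/8
  u_2 = -5/8;  a_4 = 10;  u_3 = (u_2 − 10)/17 = -5/8
  u_3 = -5/8;  a_5 = 10;  u_4 = (u_3 − 10)/17 = -5/8
Digits: (0, 0, 13, 10, 10, 10).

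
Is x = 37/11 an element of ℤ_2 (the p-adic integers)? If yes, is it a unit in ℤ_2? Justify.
x ∈ ℤ_2^× (unit); v_2(x) = 0

ℤ_2 = {x ∈ ℚ_2 : v_2(x) ≥ 0} and ℤ_2^× = {x ∈ ℤ_2 : v_2(x) = 0}. Here v_2(37/11) = v_2(num) − v_2(den) = 0; compare against these criteria.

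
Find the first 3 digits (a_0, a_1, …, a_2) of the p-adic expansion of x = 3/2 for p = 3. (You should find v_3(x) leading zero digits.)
(a_0, …, a_2) = (0, 2, 1)

v_3(3/2) = 1, so a_0 = ... = a_0 = 0. Factor out: x = 3^1 · u with u = 1/2 a unit in ℤ_3. Expand u iteratively via a_{v+i} = u_i mod 3, u_{i+1} = (u_i − a_{v+i})/3:
  u_0 = 1/2;  a_1 = 2;  u_1 = (u_0 − 2)/3 = -1/2
  u_1 = -1/2;  a_2 = 1;  u_2 = (u_1 − 1)/3 = -1/2
Digits: (0, 2, 1).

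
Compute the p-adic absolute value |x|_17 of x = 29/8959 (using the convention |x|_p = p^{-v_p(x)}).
|29/8959|_17 = 289

Step 1 — compute v_17(x) by factoring powers of 17 out of the numerator and denominator: v_17(29/8959) = -2. Step 2 — apply |x|_p = p^{-v_p(x)} = 17^{2} = 289.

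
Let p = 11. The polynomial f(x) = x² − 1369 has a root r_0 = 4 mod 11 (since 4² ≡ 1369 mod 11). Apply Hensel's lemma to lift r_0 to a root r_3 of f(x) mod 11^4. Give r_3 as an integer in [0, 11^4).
r_3 = 37 (mod 14641)

Hensel's recurrence: r_{i+1} = r_i − f(r_i)·(f′(r_i))^{-1} mod 11^{i+2}, with f′(x) = 2x. Iterate:
  r_0 = 4 (mod 11)
  r_1 = 37 (mod 121)
  r_2 = 37 (mod 1331)
  r_3 = 37 (mod 14641)
Final: r_3 = 37, and one checks f(r_3) ≡ 0 mod 11^4.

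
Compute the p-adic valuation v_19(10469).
v_19(10469) = 2

v_19(n) is the largest exponent k such that 19^k divides n. Factor out: 10469 = 19^2 · 29. (Sign doesn't affect v_p.) So v_19(10469) = 2.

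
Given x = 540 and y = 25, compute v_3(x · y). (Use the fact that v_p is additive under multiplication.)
v_3(13500) = 3

v_p(x) = 3 (factor: 540 = 3^3 · 20); v_p(y) = 0 (factor: 25 = 3^0 · 25). Additivity: v_p(xy) = v_p(x) + v_p(y) = 3 + 0 = 3. (Direct check: xy = 13500 = 3^3 · (500).)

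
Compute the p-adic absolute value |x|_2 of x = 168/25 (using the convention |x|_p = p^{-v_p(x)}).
|168/25|_2 = 1/8

Step 1 — compute v_2(x) by factoring powers of 2 out of the numerator and denominator: v_2(168/25) = 3. Step 2 — apply |x|_p = p^{-v_p(x)} = 2^{-3} = 1/8.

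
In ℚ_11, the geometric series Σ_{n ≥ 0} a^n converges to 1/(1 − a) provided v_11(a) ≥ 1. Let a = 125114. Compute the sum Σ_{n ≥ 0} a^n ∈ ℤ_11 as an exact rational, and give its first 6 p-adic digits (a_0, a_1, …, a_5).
Σ a^n = 1/(1 − a) = -1/125113;  first 6 digits = (1, 0, 0, 6, 8, 0)

v_11(a) = 3 ≥ 1, so the series converges in ℤ_11 to 1/(1 − a) = 1/(1 − 125114) = -1/125113. Expand this rational in ℤ_11: compute digits iteratively via d_i = x_i mod 11, x_{i+1} = (x_i − d_i)/11. The first 6 digits are (1, 0, 0, 6, 8, 0).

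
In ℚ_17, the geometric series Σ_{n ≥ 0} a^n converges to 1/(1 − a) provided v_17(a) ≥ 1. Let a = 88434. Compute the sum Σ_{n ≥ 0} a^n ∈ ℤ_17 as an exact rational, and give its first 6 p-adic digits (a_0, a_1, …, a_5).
Σ a^n = 1/(1 − a) = -1/88433;  first 6 digits = (1, 0, 0, 1, 1, 0)

v_17(a) = 3 ≥ 1, so the series converges in ℤ_17 to 1/(1 − a) = 1/(1 − 88434) = -1/88433. Expand this rational in ℤ_17: compute digits iteratively via d_i = x_i mod 17, x_{i+1} = (x_i − d_i)/17. The first 6 digits are (1, 0, 0, 1, 1, 0).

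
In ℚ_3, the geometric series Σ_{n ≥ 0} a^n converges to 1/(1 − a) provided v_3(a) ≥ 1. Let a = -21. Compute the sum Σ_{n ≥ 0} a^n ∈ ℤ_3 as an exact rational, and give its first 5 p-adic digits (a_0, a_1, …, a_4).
Σ a^n = 1/(1 − a) = 1/22;  first 5 digits = (1, 2, 1, 2, 2)

v_3(a) = 1 ≥ 1, so the series converges in ℤ_3 to 1/(1 − a) = 1/(1 − (-21)) = 1/22. Expand this rational in ℤ_3: compute digits iteratively via d_i = x_i mod 3, x_{i+1} = (x_i − d_i)/3. The first 5 digits are (1, 2, 1, 2, 2).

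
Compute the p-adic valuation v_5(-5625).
v_5(-5625) = 4

v_5(n) is the largest exponent k such that 5^k divides n. Factor out: -5625 = -5^4 · 9. (Sign doesn't affect v_p.) So v_5(-5625) = 4.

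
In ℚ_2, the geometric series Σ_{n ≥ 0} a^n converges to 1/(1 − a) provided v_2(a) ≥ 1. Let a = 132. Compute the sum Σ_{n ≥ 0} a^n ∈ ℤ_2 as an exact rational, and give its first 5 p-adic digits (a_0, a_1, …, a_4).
Σ a^n = 1/(1 − a) = -1/131;  first 5 digits = (1, 0, 1, 0, 1)

v_2(a) = 2 ≥ 1, so the series converges in ℤ_2 to 1/(1 − a) = 1/(1 − 132) = -1/131. Expand this rational in ℤ_2: compute digits iteratively via d_i = x_i mod 2, x_{i+1} = (x_i − d_i)/2. The first 5 digits are (1, 0, 1, 0, 1).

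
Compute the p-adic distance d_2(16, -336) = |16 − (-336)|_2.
d_2(16, -336) = 1/32

Step 1 — x − y = 16 − (-336) = 352. Step 2 — v_2(352) = 5 (factor: 352 = (2^5 · 11); the sign does not affect v_p). Step 3 — |x − y|_2 = 2^{-5} = 1/32.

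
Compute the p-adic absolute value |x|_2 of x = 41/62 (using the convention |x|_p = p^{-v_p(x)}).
|41/62|_2 = 2

Step 1 — compute v_2(x) by factoring powers of 2 out of the numerator and denominator: v_2(41/62) = -1. Step 2 — apply |x|_p = p^{-v_p(x)} = 2^{1} = 2.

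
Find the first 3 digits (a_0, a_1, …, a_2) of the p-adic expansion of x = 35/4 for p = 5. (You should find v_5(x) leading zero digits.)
(a_0, …, a_2) = (0, 3, 1)

v_5(35/4) = 1, so a_0 = ... = a_0 = 0. Factor out: x = 5^1 · u with u = 7/4 a unit in ℤ_5. Expand u iteratively via a_{v+i} = u_i mod 5, u_{i+1} = (u_i − a_{v+i})/5:
  u_0 = 7/4;  a_1 = 3;  u_1 = (u_0 − 3)/5 = -1/4
  u_1 = -1/4;  a_2 = 1;  u_2 = (u_1 − 1)/5 = -1/4
Digits: (0, 3, 1).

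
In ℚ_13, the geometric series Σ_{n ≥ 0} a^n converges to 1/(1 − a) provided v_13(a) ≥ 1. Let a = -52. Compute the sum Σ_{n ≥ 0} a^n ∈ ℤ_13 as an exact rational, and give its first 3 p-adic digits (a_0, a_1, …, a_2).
Σ a^n = 1/(1 − a) = 1/53;  first 3 digits = (1, 9, 2)

v_13(a) = 1 ≥ 1, so the series converges in ℤ_13 to 1/(1 − a) = 1/(1 − (-52)) = 1/53. Expand this rational in ℤ_13: compute digits iteratively via d_i = x_i mod 13, x_{i+1} = (x_i − d_i)/13. The first 3 digits are (1, 9, 2).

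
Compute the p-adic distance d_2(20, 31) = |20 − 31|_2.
d_2(20, 31) = 1

Step 1 — x − y = 20 − 31 = -11. Step 2 — v_2(-11) = 0 (factor: -11 = −(2^0 · 11); the sign does not affect v_p). Step 3 — |x − y|_2 = 2^{0} = 1.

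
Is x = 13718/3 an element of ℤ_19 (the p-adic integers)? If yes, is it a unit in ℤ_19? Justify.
x ∈ ℤ_19 but not a unit; v_19(x) = 3 > 0

ℤ_19 = {x ∈ ℚ_19 : v_19(x) ≥ 0} and ℤ_19^× = {x ∈ ℤ_19 : v_19(x) = 0}. Here v_19(13718/3) = v_19(num) − v_19(den) = 3; compare against these criteria.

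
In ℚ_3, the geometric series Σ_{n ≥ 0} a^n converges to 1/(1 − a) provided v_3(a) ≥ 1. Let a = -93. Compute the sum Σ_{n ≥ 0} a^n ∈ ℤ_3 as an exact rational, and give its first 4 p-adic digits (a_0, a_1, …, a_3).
Σ a^n = 1/(1 − a) = 1/94;  first 4 digits = (1, 2, 2, 0)

v_3(a) = 1 ≥ 1, so the series converges in ℤ_3 to 1/(1 − a) = 1/(1 − (-93)) = 1/94. Expand this rational in ℤ_3: compute digits iteratively via d_i = x_i mod 3, x_{i+1} = (x_i − d_i)/3. The first 4 digits are (1, 2, 2, 0).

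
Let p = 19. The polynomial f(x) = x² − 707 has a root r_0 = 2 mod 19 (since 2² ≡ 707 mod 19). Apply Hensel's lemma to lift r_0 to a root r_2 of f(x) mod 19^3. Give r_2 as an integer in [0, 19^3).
r_2 = 1351 (mod 6859)

Hensel's recurrence: r_{i+1} = r_i − f(r_i)·(f′(r_i))^{-1} mod 19^{i+2}, with f′(x) = 2x. Iterate:
  r_0 = 2 (mod 19)
  r_1 = 268 (mod 361)
  r_2 = 1351 (mod 6859)
Final: r_2 = 1351, and one checks f(r_2) ≡ 0 mod 19^3.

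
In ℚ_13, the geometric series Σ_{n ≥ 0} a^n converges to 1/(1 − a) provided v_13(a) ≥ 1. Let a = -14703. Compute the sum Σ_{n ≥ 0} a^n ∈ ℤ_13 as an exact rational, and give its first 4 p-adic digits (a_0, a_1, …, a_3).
Σ a^n = 1/(1 − a) = 1/14704;  first 4 digits = (1, 0, 4, 6)

v_13(a) = 2 ≥ 1, so the series converges in ℤ_13 to 1/(1 − a) = 1/(1 − (-14703)) = 1/14704. Expand this rational in ℤ_13: compute digits iteratively via d_i = x_i mod 13, x_{i+1} = (x_i − d_i)/13. The first 4 digits are (1, 0, 4, 6).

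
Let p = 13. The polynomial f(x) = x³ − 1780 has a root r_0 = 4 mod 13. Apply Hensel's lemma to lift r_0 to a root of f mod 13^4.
r_3 = 21038 (mod 28561)

Hensel: r_{i+1} = r_i − f(r_i)/f′(r_i) mod 13^{i+2}, where f′(x) = 3x². Iterate:
  r_0 = 4 (mod 13)
  r_1 = 82 (mod 169)
  r_2 = 1265 (mod 2197)
  r_3 = 21038 (mod 28561)
Final: r = 21038 with f(r) ≡ 0 mod 13^4.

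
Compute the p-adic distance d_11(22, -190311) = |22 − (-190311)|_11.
d_11(22, -190311) = 1/14641

Step 1 — x − y = 22 − (-190311) = 190333. Step 2 — v_11(190333) = 4 (factor: 190333 = (11^4 · 13); the sign does not affect v_p). Step 3 — |x − y|_11 = 11^{-4} = 1/14641.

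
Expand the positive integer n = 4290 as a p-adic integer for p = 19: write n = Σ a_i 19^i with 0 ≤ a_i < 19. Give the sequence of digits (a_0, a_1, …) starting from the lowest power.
(a_0, a_1, …) = (15, 16, 11)

Repeated division by 19 gives the digits low-to-high: 4290 = 15 + 16·19^1 + 11·19^2. Digit sequence: (15, 16, 11).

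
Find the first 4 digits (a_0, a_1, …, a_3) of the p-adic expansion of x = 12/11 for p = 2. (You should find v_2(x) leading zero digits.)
(a_0, …, a_3) = (0, 0, 1, 0)

v_2(12/11) = 2, so a_0 = ... = a_1 = 0. Factor out: x = 2^2 · u with u = 3/11 a unit in ℤ_2. Expand u iteratively via a_{v+i} = u_i mod 2, u_{i+1} = (u_i − a_{v+i})/2:
  u_0 = 3/11;  a_2 = 1;  u_1 = (u_0 − 1)/2 = -4/11
  u_1 = -4/11;  a_3 = 0;  u_2 = (u_1 − 0)/2 = -2/11
Digits: (0, 0, 1, 0).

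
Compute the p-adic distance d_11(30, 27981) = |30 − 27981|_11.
d_11(30, 27981) = 1/1331

Step 1 — x − y = 30 − 27981 = -27951. Step 2 — v_11(-27951) = 3 (factor: -27951 = −(11^3 · 21); the sign does not affect v_p). Step 3 — |x − y|_11 = 11^{-3} = 1/1331.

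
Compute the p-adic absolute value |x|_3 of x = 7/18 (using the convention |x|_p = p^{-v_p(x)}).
|7/18|_3 = 9

Step 1 — compute v_3(x) by factoring powers of 3 out of the numerator and denominator: v_3(7/18) = -2. Step 2 — apply |x|_p = p^{-v_p(x)} = 3^{2} = 9.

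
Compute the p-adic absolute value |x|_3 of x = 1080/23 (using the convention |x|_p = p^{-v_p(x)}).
|1080/23|_3 = 1/27

Step 1 — compute v_3(x) by factoring powers of 3 out of the numerator and denominator: v_3(1080/23) = 3. Step 2 — apply |x|_p = p^{-v_p(x)} = 3^{-3} = 1/27.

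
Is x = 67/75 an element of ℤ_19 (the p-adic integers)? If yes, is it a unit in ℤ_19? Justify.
x ∈ ℤ_19^× (unit); v_19(x) = 0

ℤ_19 = {x ∈ ℚ_19 : v_19(x) ≥ 0} and ℤ_19^× = {x ∈ ℤ_19 : v_19(x) = 0}. Here v_19(67/75) = v_19(num) − v_19(den) = 0; compare against these criteria.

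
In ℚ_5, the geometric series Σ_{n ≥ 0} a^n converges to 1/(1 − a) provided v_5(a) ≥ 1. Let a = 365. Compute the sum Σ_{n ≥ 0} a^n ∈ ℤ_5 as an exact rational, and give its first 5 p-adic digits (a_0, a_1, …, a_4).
Σ a^n = 1/(1 − a) = -1/364;  first 5 digits = (1, 3, 3, 0, 3)

v_5(a) = 1 ≥ 1, so the series converges in ℤ_5 to 1/(1 − a) = 1/(1 − 365) = -1/364. Expand this rational in ℤ_5: compute digits iteratively via d_i = x_i mod 5, x_{i+1} = (x_i − d_i)/5. The first 5 digits are (1, 3, 3, 0, 3).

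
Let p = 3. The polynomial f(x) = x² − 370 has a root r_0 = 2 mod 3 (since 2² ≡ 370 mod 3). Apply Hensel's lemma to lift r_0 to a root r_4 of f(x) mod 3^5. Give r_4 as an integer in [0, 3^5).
r_4 = 98 (mod 243)

Hensel's recurrence: r_{i+1} = r_i − f(r_i)·(f′(r_i))^{-1} mod 3^{i+2}, with f′(x) = 2x. Iterate:
  r_0 = 2 (mod 3)
  r_1 = 8 (mod 9)
  r_2 = 17 (mod 27)
  r_3 = 17 (mod 81)
  r_4 = 98 (mod 243)
Final: r_4 = 98, and one checks f(r_4) ≡ 0 mod 3^5.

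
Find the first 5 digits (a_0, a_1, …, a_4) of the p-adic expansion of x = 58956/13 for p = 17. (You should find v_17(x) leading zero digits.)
(a_0, …, a_4) = (0, 0, 0, 14, 11)

v_17(58956/13) = 3, so a_0 = ... = a_2 = 0. Factor out: x = 17^3 · u with u = 12/13 a unit in ℤ_17. Expand u iteratively via a_{v+i} = u_i mod 17, u_{i+1} = (u_i − a_{v+i})/17:
  u_0 = 12/13;  a_3 = 14;  u_1 = (u_0 − 14)/17 = -10/13
  u_1 = -10/13;  a_4 = 11;  u_2 = (u_1 − 11)/17 = -9/13
Digits: (0, 0, 0, 14, 11).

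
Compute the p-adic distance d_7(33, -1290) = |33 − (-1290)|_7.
d_7(33, -1290) = 1/49

Step 1 — x − y = 33 − (-1290) = 1323. Step 2 — v_7(1323) = 2 (factor: 1323 = (7^2 · 27); the sign does not affect v_p). Step 3 — |x − y|_7 = 7^{-2} = 1/49.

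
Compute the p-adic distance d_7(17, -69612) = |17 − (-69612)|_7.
d_7(17, -69612) = 1/2401

Step 1 — x − y = 17 − (-69612) = 69629. Step 2 — v_7(69629) = 4 (factor: 69629 = (7^4 · 29); the sign does not affect v_p). Step 3 — |x − y|_7 = 7^{-4} = 1/2401.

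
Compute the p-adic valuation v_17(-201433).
v_17(-201433) = 3

v_17(n) is the largest exponent k such that 17^k divides n. Factor out: -201433 = -17^3 · 41. (Sign doesn't affect v_p.) So v_17(-201433) = 3.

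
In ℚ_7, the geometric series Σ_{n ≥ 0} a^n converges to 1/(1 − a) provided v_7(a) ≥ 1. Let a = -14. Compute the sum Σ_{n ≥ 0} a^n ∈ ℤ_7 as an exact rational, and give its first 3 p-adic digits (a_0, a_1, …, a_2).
Σ a^n = 1/(1 − a) = 1/15;  first 3 digits = (1, 5, 3)

v_7(a) = 1 ≥ 1, so the series converges in ℤ_7 to 1/(1 − a) = 1/(1 − (-14)) = 1/15. Expand this rational in ℤ_7: compute digits iteratively via d_i = x_i mod 7, x_{i+1} = (x_i − d_i)/7. The first 3 digits are (1, 5, 3).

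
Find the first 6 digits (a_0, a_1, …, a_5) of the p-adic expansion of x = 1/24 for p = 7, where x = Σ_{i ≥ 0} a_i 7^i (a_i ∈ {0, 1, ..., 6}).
(a_0, …, a_5) = (5, 6, 4, 6, 4, 6)

v_7(1/24) = 0 (numerator and denominator both coprime to 7), so x ∈ ℤ_7^×. Compute digits iteratively via a_i = x_i mod 7, x_{i+1} = (x_i − a_i)/7, with x_0 = x:
  x_0 = 1/24;  a_0 = 5;  x_1 = (x_0 − 5)/7 = -17/24
  x_1 = -17/24;  a_1 = 6;  x_2 = (x_1 − 6)/7 = -23/24
  x_2 = -23/24;  a_2 = 4;  x_3 = (x_2 − 4)/7 = -17/24
  x_3 = -17/24;  a_3 = 6;  x_4 = (x_3 − 6)/7 = -23/24
  x_4 = -23/24;  a_4 = 4;  x_5 = (x_4 − 4)/7 = -17/24
  x_5 = -17/24;  a_5 = 6;  x_6 = (x_5 − 6)/7 = -23/24
Digits: (5, 6, 4, 6, 4, 6).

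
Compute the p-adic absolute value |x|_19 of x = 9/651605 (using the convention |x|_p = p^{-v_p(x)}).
|9/651605|_19 = 130321

Step 1 — compute v_19(x) by factoring powers of 19 out of the numerator and denominator: v_19(9/651605) = -4. Step 2 — apply |x|_p = p^{-v_p(x)} = 19^{4} = 130321.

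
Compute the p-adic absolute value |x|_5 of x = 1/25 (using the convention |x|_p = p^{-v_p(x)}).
|1/25|_5 = 25

Step 1 — compute v_5(x) by factoring powers of 5 out of the numerator and denominator: v_5(1/25) = -2. Step 2 — apply |x|_p = p^{-v_p(x)} = 5^{2} = 25.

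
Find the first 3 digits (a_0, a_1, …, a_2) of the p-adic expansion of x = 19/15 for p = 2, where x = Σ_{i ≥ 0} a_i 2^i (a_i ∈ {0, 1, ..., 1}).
(a_0, …, a_2) = (1, 0, 1)

v_2(19/15) = 0 (numerator and denominator both coprime to 2), so x ∈ ℤ_2^×. Compute digits iteratively via a_i = x_i mod 2, x_{i+1} = (x_i − a_i)/2, with x_0 = x:
  x_0 = 19/15;  a_0 = 1;  x_1 = (x_0 − 1)/2 = 2/15
  x_1 = 2/15;  a_1 = 0;  x_2 = (x_1 − 0)/2 = 1/15
  x_2 = 1/15;  a_2 = 1;  x_3 = (x_2 − 1)/2 = -7/15
Digits: (1, 0, 1).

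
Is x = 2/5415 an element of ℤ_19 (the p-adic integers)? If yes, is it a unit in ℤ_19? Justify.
x ∉ ℤ_19 (v_19(x) = -2 < 0)

ℤ_19 = {x ∈ ℚ_19 : v_19(x) ≥ 0} and ℤ_19^× = {x ∈ ℤ_19 : v_19(x) = 0}. Here v_19(2/5415) = v_19(num) − v_19(den) = -2; compare against these criteria.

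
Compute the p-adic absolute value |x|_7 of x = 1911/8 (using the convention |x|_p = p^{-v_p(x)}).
|1911/8|_7 = 1/49

Step 1 — compute v_7(x) by factoring powers of 7 out of the numerator and denominator: v_7(1911/8) = 2. Step 2 — apply |x|_p = p^{-v_p(x)} = 7^{-2} = 1/49.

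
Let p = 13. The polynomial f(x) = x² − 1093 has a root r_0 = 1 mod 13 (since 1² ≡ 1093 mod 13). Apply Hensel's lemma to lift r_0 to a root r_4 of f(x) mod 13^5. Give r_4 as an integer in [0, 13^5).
r_4 = 9673 (mod 371293)

Hensel's recurrence: r_{i+1} = r_i − f(r_i)·(f′(r_i))^{-1} mod 13^{i+2}, with f′(x) = 2x. Iterate:
  r_0 = 1 (mod 13)
  r_1 = 40 (mod 169)
  r_2 = 885 (mod 2197)
  r_3 = 9673 (mod 28561)
  r_4 = 9673 (mod 371293)
Final: r_4 = 9673, and one checks f(r_4) ≡ 0 mod 13^5.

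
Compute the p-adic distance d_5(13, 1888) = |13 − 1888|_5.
d_5(13, 1888) = 1/625

Step 1 — x − y = 13 − 1888 = -1875. Step 2 — v_5(-1875) = 4 (factor: -1875 = −(5^4 · 3); the sign does not affect v_p). Step 3 — |x − y|_5 = 5^{-4} = 1/625.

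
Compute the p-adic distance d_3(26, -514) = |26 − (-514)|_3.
d_3(26, -514) = 1/27

Step 1 — x − y = 26 − (-514) = 540. Step 2 — v_3(540) = 3 (factor: 540 = (3^3 · 20); the sign does not affect v_p). Step 3 — |x − y|_3 = 3^{-3} = 1/27.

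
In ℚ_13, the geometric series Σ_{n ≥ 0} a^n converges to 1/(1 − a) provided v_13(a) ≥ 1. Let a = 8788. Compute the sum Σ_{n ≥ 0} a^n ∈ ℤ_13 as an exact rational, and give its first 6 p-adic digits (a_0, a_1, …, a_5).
Σ a^n = 1/(1 − a) = -1/8787;  first 6 digits = (1, 0, 0, 4, 0, 0)

v_13(a) = 3 ≥ 1, so the series converges in ℤ_13 to 1/(1 − a) = 1/(1 − 8788) = -1/8787. Expand this rational in ℤ_13: compute digits iteratively via d_i = x_i mod 13, x_{i+1} = (x_i − d_i)/13. The first 6 digits are (1, 0, 0, 4, 0, 0).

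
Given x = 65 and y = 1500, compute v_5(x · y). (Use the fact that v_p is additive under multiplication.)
v_5(97500) = 4

v_p(x) = 1 (factor: 65 = 5^1 · 13); v_p(y) = 3 (factor: 1500 = 5^3 · 12). Additivity: v_p(xy) = v_p(x) + v_p(y) = 1 + 3 = 4. (Direct check: xy = 97500 = 5^4 · (156).)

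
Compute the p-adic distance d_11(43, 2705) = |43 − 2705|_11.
d_11(43, 2705) = 1/1331

Step 1 — x − y = 43 − 2705 = -2662. Step 2 — v_11(-2662) = 3 (factor: -2662 = −(11^3 · 2); the sign does not affect v_p). Step 3 — |x − y|_11 = 11^{-3} = 1/1331.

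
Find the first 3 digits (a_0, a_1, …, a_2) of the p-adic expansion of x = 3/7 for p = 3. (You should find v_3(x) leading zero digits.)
(a_0, …, a_2) = (0, 1, 1)

v_3(3/7) = 1, so a_0 = ... = a_0 = 0. Factor out: x = 3^1 · u with u = 1/7 a unit in ℤ_3. Expand u iteratively via a_{v+i} = u_i mod 3, u_{i+1} = (u_i − a_{v+i})/3:
  u_0 = 1/7;  a_1 = 1;  u_1 = (u_0 − 1)/3 = -2/7
  u_1 = -2/7;  a_2 = 1;  u_2 = (u_1 − 1)/3 = -3/7
Digits: (0, 1, 1).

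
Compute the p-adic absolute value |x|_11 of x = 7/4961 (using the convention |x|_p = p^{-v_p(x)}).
|7/4961|_11 = 121

Step 1 — compute v_11(x) by factoring powers of 11 out of the numerator and denominator: v_11(7/4961) = -2. Step 2 — apply |x|_p = p^{-v_p(x)} = 11^{2} = 121.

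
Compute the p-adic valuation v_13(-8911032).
v_13(-8911032) = 5

v_13(n) is the largest exponent k such that 13^k divides n. Factor out: -8911032 = -13^5 · 24. (Sign doesn't affect v_p.) So v_13(-8911032) = 5.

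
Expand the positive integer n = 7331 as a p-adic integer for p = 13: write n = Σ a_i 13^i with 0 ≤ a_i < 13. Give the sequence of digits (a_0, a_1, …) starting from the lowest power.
(a_0, a_1, …) = (12, 4, 4, 3)

Repeated division by 13 gives the digits low-to-high: 7331 = 12 + 4·13^1 + 4·13^2 + 3·13^3. Digit sequence: (12, 4, 4, 3).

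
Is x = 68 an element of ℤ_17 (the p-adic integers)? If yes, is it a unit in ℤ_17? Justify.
x ∈ ℤ_17 but not a unit; v_17(x) = 1 > 0

ℤ_17 = {x ∈ ℚ_17 : v_17(x) ≥ 0} and ℤ_17^× = {x ∈ ℤ_17 : v_17(x) = 0}. Here v_17(68) = v_17(num) − v_17(den) = 1; compare against these criteria.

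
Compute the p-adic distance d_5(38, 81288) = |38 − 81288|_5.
d_5(38, 81288) = 1/3125

Step 1 — x − y = 38 − 81288 = -81250. Step 2 — v_5(-81250) = 5 (factor: -81250 = −(5^5 · 26); the sign does not affect v_p). Step 3 — |x − y|_5 = 5^{-5} = 1/3125.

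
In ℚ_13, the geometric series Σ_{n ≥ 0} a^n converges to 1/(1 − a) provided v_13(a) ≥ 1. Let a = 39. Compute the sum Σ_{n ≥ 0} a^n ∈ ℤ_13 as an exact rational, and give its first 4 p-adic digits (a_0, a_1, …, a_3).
Σ a^n = 1/(1 − a) = -1/38;  first 4 digits = (1, 3, 9, 1)

v_13(a) = 1 ≥ 1, so the series converges in ℤ_13 to 1/(1 − a) = 1/(1 − 39) = -1/38. Expand this rational in ℤ_13: compute digits iteratively via d_i = x_i mod 13, x_{i+1} = (x_i − d_i)/13. The first 4 digits are (1, 3, 9, 1).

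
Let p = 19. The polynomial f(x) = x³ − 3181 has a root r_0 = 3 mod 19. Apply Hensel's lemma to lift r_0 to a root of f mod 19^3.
r_2 = 307 (mod 6859)

Hensel: r_{i+1} = r_i − f(r_i)/f′(r_i) mod 19^{i+2}, where f′(x) = 3x². Iterate:
  r_0 = 3 (mod 19)
  r_1 = 307 (mod 361)
  r_2 = 307 (mod 6859)
Final: r = 307 with f(r) ≡ 0 mod 19^3.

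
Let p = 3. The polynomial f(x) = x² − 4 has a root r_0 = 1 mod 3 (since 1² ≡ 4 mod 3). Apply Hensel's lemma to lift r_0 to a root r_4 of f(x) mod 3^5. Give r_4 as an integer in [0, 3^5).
r_4 = 241 (mod 243)

Hensel's recurrence: r_{i+1} = r_i − f(r_i)·(f′(r_i))^{-1} mod 3^{i+2}, with f′(x) = 2x. Iterate:
  r_0 = 1 (mod 3)
  r_1 = 7 (mod 9)
  r_2 = 25 (mod 27)
  r_3 = 79 (mod 81)
  r_4 = 241 (mod 243)
Final: r_4 = 241, and one checks f(r_4) ≡ 0 mod 3^5.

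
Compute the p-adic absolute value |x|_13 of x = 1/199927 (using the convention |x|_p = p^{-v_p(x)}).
|1/199927|_13 = 28561

Step 1 — compute v_13(x) by factoring powers of 13 out of the numerator and denominator: v_13(1/199927) = -4. Step 2 — apply |x|_p = p^{-v_p(x)} = 13^{4} = 28561.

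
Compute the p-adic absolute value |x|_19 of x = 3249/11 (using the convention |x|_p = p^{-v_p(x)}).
|3249/11|_19 = 1/361

Step 1 — compute v_19(x) by factoring powers of 19 out of the numerator and denominator: v_19(3249/11) = 2. Step 2 — apply |x|_p = p^{-v_p(x)} = 19^{-2} = 1/361.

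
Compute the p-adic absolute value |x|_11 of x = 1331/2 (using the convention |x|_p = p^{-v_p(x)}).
|1331/2|_11 = 1/1331

Step 1 — compute v_11(x) by factoring powers of 11 out of the numerator and denominator: v_11(1331/2) = 3. Step 2 — apply |x|_p = p^{-v_p(x)} = 11^{-3} = 1/1331.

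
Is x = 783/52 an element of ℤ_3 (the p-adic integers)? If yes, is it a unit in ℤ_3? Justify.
x ∈ ℤ_3 but not a unit; v_3(x) = 3 > 0

ℤ_3 = {x ∈ ℚ_3 : v_3(x) ≥ 0} and ℤ_3^× = {x ∈ ℤ_3 : v_3(x) = 0}. Here v_3(783/52) = v_3(num) − v_3(den) = 3; compare against these criteria.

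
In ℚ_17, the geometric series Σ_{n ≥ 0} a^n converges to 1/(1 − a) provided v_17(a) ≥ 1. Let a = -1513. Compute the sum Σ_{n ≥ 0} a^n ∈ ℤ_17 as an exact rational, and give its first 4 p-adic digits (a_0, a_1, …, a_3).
Σ a^n = 1/(1 − a) = 1/1514;  first 4 digits = (1, 13, 10, 10)

v_17(a) = 1 ≥ 1, so the series converges in ℤ_17 to 1/(1 − a) = 1/(1 − (-1513)) = 1/1514. Expand this rational in ℤ_17: compute digits iteratively via d_i = x_i mod 17, x_{i+1} = (x_i − d_i)/17. The first 4 digits are (1, 13, 10, 10).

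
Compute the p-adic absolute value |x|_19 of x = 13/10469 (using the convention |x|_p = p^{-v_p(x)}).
|13/10469|_19 = 361

Step 1 — compute v_19(x) by factoring powers of 19 out of the numerator and denominator: v_19(13/10469) = -2. Step 2 — apply |x|_p = p^{-v_p(x)} = 19^{2} = 361.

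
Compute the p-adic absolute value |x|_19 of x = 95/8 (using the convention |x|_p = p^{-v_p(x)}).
|95/8|_19 = 1/19

Step 1 — compute v_19(x) by factoring powers of 19 out of the numerator and denominator: v_19(95/8) = 1. Step 2 — apply |x|_p = p^{-v_p(x)} = 19^{-1} = 1/19.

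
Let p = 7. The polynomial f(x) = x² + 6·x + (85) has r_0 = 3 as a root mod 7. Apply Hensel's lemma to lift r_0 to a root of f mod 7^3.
r_2 = 304 (mod 343)

Hensel: r_{i+1} = r_i − f(r_i)·(f′(r_i))^{-1} mod 7^{i+2}, f′(x) = 2x + 6. Iterate:
  r_0 = 3 (mod 7)
  r_1 = 10 (mod 49)
  r_2 = 304 (mod 343)
Final: r = 304 satisfies f(r) ≡ 0 mod 7^3.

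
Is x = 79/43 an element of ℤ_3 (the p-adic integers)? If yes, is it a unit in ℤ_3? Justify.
x ∈ ℤ_3^× (unit); v_3(x) = 0

ℤ_3 = {x ∈ ℚ_3 : v_3(x) ≥ 0} and ℤ_3^× = {x ∈ ℤ_3 : v_3(x) = 0}. Here v_3(79/43) = v_3(num) − v_3(den) = 0; compare against these criteria.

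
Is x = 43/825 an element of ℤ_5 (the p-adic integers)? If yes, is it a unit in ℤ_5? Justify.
x ∉ ℤ_5 (v_5(x) = -2 < 0)

ℤ_5 = {x ∈ ℚ_5 : v_5(x) ≥ 0} and ℤ_5^× = {x ∈ ℤ_5 : v_5(x) = 0}. Here v_5(43/825) = v_5(num) − v_5(den) = -2; compare against these criteria.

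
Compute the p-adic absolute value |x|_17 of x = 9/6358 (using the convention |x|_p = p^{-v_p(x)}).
|9/6358|_17 = 289

Step 1 — compute v_17(x) by factoring powers of 17 out of the numerator and denominator: v_17(9/6358) = -2. Step 2 — apply |x|_p = p^{-v_p(x)} = 17^{2} = 289.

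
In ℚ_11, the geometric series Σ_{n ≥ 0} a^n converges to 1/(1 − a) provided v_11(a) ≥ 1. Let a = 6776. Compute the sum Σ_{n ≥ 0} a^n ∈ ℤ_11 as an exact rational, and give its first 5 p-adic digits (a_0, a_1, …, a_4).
Σ a^n = 1/(1 − a) = -1/6775;  first 5 digits = (1, 0, 1, 5, 1)

v_11(a) = 2 ≥ 1, so the series converges in ℤ_11 to 1/(1 − a) = 1/(1 − 6776) = -1/6775. Expand this rational in ℤ_11: compute digits iteratively via d_i = x_i mod 11, x_{i+1} = (x_i − d_i)/11. The first 5 digits are (1, 0, 1, 5, 1).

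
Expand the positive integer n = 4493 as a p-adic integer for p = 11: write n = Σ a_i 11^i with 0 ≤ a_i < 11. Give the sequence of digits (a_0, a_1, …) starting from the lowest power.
(a_0, a_1, …) = (5, 1, 4, 3)

Repeated division by 11 gives the digits low-to-high: 4493 = 5 + 1·11^1 + 4·11^2 + 3·11^3. Digit sequence: (5, 1, 4, 3).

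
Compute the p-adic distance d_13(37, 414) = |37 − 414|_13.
d_13(37, 414) = 1/13

Step 1 — x − y = 37 − 414 = -377. Step 2 — v_13(-377) = 1 (factor: -377 = −(13^1 · 29); the sign does not affect v_p). Step 3 — |x − y|_13 = 13^{-1} = 1/13.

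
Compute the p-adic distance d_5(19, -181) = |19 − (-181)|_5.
d_5(19, -181) = 1/25

Step 1 — x − y = 19 − (-181) = 200. Step 2 — v_5(200) = 2 (factor: 200 = (5^2 · 8); the sign does not affect v_p). Step 3 — |x − y|_5 = 5^{-2} = 1/25.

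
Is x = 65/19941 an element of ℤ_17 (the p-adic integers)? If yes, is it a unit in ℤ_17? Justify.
x ∉ ℤ_17 (v_17(x) = -2 < 0)

ℤ_17 = {x ∈ ℚ_17 : v_17(x) ≥ 0} and ℤ_17^× = {x ∈ ℤ_17 : v_17(x) = 0}. Here v_17(65/19941) = v_17(num) − v_17(den) = -2; compare against these criteria.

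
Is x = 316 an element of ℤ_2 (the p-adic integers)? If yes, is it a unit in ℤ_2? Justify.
x ∈ ℤ_2 but not a unit; v_2(x) = 2 > 0

ℤ_2 = {x ∈ ℚ_2 : v_2(x) ≥ 0} and ℤ_2^× = {x ∈ ℤ_2 : v_2(x) = 0}. Here v_2(316) = v_2(num) − v_2(den) = 2; compare against these criteria.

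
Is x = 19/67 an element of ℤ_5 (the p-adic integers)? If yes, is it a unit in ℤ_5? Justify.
x ∈ ℤ_5^× (unit); v_5(x) = 0

ℤ_5 = {x ∈ ℚ_5 : v_5(x) ≥ 0} and ℤ_5^× = {x ∈ ℤ_5 : v_5(x) = 0}. Here v_5(19/67) = v_5(num) − v_5(den) = 0; compare against these criteria.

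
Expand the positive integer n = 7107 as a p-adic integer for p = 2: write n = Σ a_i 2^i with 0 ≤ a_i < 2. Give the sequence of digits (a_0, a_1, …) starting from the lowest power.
(a_0, a_1, …) = (1, 1, 0, 0, 0, 0, 1, 1, 1, 1, 0, 1, 1)

Repeated division by 2 gives the digits low-to-high: 7107 = 1 + 1·2^1 + 1·2^6 + 1·2^7 + 1·2^8 + 1·2^9 + 1·2^11 + 1·2^12. Digit sequence: (1, 1, 0, 0, 0, 0, 1, 1, 1, 1, 0, 1, 1).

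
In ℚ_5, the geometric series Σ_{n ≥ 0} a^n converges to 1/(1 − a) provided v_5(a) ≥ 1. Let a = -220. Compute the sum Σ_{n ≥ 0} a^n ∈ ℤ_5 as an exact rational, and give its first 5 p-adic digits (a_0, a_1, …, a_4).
Σ a^n = 1/(1 − a) = 1/221;  first 5 digits = (1, 1, 2, 1, 1)

v_5(a) = 1 ≥ 1, so the series converges in ℤ_5 to 1/(1 − a) = 1/(1 − (-220)) = 1/221. Expand this rational in ℤ_5: compute digits iteratively via d_i = x_i mod 5, x_{i+1} = (x_i − d_i)/5. The first 5 digits are (1, 1, 2, 1, 1).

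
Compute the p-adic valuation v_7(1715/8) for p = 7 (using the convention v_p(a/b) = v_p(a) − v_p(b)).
v_7(1715/8) = 3

Factor powers of 7 from the numerator and denominator of the reduced fraction: 1715 = 7^3 · 5 and 8 = 7^0 · 8. Apply v_p(a/b) = v_p(a) − v_p(b): v_7(1715/8) = 3 − 0 = 3.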